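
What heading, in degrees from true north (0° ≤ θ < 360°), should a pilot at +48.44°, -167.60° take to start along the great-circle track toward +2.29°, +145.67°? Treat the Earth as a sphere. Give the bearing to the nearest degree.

Δλ = 145.67 − -167.60 = 313.27°; wrapped into (−180°, 180°]: -46.73°.
θ = atan2( sin Δλ · cos φ₂ , cos φ₁ · sin φ₂ − sin φ₁ · cos φ₂ · cos Δλ )
  = atan2(-0.72755, -0.48597) = -123.741° → normalised to [0°, 360°): 236.259°.

236°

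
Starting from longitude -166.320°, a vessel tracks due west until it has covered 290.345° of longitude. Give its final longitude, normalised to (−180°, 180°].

-96.665°

Start at -166.320°; shift −290.345° → -456.665°.
-456.665° lies outside (−180°, 180°]; add 360° → -96.665°.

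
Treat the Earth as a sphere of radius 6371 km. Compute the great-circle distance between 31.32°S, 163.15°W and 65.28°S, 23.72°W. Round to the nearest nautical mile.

4708 nmi

Δλ = -23.72 − -163.15 = 139.43°.
Δφ = -65.28 − -31.32 = -33.96°.
a = sin²(Δφ/2) + cos φ₁ · cos φ₂ · sin²(Δλ/2) = 0.399593.
c = 2·atan2(√a, √(1−a)) = 1.36861 rad → d = 6371·c ≈ 8719.39 km ≈ 4708.10 nmi.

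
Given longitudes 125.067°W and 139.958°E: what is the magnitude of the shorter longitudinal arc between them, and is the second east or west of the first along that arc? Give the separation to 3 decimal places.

Raw difference: 139.958 − -125.067 = 265.025°.
Normalise into (−180°, 180°]: 265.025° − 360° = -94.975°.
Negative ⇒ the second point lies to the west; separation 94.975°.

94.975° west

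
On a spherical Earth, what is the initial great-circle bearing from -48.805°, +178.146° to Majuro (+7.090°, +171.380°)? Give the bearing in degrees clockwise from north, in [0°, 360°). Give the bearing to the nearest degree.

352°

Δλ = 171.380 − 178.146 = -6.766°.
θ = atan2( sin Δλ · cos φ₂ , cos φ₁ · sin φ₂ − sin φ₁ · cos φ₂ · cos Δλ )
  = atan2(-0.11691, 0.82281) = -8.087° → normalised to [0°, 360°): 351.913°.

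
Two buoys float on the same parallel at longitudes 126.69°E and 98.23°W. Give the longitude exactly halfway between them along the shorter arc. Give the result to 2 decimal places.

165.77°W

Signed shortest Δλ from +126.69° to -98.23° is +135.08°.
Midpoint longitude = +126.69° + (+135.08°)/2 = +126.69° + 67.54° = +194.23°.
Normalise into (−180°, 180°]: -165.77°.
(The naïve average (+126.69 + -98.23)/2 = 14.23° is on the wrong side of the globe.)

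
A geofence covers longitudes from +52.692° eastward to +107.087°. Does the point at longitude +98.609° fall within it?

Band width going east from +52.692° to +107.087°: ((107.087 − 52.692) mod 360) = 54.395°.
Offset of +98.609° east of the west edge: ((98.609 − 52.692) mod 360) = 45.917°.
45.917° ≤ 54.395° ⇒ inside.

Yes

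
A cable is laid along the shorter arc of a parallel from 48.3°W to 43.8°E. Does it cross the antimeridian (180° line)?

No

Signed shortest Δλ = ((43.8 − -48.3 + 180) mod 360) − 180 = 92.1°.
Going east by 92.1° from -48.3° reaches +43.8° without touching 180°.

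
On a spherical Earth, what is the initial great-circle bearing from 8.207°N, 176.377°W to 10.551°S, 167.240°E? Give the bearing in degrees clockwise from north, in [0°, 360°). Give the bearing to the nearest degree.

221°

Δλ = 167.240 − -176.377 = 343.617°; wrapped into (−180°, 180°]: -16.383°.
θ = atan2( sin Δλ · cos φ₂ , cos φ₁ · sin φ₂ − sin φ₁ · cos φ₂ · cos Δλ )
  = atan2(-0.27729, -0.31587) = -138.722° → normalised to [0°, 360°): 221.278°.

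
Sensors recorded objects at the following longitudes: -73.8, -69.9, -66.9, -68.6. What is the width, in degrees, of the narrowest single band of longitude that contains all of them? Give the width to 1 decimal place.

Sort the longitudes: -73.8°, -69.9°, -68.6°, -66.9°.
Eastward gaps between consecutive values (wrapping around): 3.9°, 1.3°, 1.7°, 353.1°.
Largest gap = 353.1° ⇒ minimal covering band is its complement: 360° − 353.1° = 6.9°.
Band runs from -73.8° eastward to -66.9°.

6.9°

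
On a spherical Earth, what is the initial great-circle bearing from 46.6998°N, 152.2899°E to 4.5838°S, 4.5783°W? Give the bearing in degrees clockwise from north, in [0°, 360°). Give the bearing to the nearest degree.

327°

Δλ = -4.5783 − 152.2899 = -156.8682°.
θ = atan2( sin Δλ · cos φ₂ , cos φ₁ · sin φ₂ − sin φ₁ · cos φ₂ · cos Δλ )
  = atan2(-0.39159, 0.61231) = -32.600° → normalised to [0°, 360°): 327.400°.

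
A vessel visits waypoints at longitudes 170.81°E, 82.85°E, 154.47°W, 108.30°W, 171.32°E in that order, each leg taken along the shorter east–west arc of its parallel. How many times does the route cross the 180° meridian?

2

Leg 1: +170.81° → +82.85°, shortest Δλ = -87.96° (west) — does not cross 180°.
Leg 2: +82.85° → -154.47°, shortest Δλ = 122.68° (east) — crosses 180°.
Leg 3: -154.47° → -108.30°, shortest Δλ = 46.17° (east) — does not cross 180°.
Leg 4: -108.30° → +171.32°, shortest Δλ = -80.38° (west) — crosses 180°.
Total crossings: 2.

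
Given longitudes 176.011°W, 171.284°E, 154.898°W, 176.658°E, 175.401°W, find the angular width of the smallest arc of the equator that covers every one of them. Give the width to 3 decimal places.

Sort the longitudes: -176.011°, -175.401°, -154.898°, +171.284°, +176.658°.
Eastward gaps between consecutive values (wrapping around): 0.610°, 20.503°, 326.182°, 5.374°, 7.331°.
Largest gap = 326.182° ⇒ minimal covering band is its complement: 360° − 326.182° = 33.818°.
Band runs from +171.284° eastward to -154.898°, crossing the antimeridian.

33.818°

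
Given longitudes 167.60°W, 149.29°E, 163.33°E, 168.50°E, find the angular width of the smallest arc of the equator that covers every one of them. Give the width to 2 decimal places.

43.11°

Sort the longitudes: -167.60°, +149.29°, +163.33°, +168.50°.
Eastward gaps between consecutive values (wrapping around): 316.89°, 14.04°, 5.17°, 23.90°.
Largest gap = 316.89° ⇒ minimal covering band is its complement: 360° − 316.89° = 43.11°.
Band runs from +149.29° eastward to -167.60°, crossing the antimeridian.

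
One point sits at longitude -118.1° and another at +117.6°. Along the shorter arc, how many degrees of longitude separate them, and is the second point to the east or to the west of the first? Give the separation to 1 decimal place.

124.3° west

Raw difference: 117.6 − -118.1 = 235.7°.
Normalise into (−180°, 180°]: 235.7° − 360° = -124.3°.
Negative ⇒ the second point lies to the west; separation 124.3°.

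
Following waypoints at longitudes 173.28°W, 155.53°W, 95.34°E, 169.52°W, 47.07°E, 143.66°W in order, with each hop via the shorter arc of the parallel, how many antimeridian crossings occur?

Leg 1: -173.28° → -155.53°, shortest Δλ = 17.75° (east) — does not cross 180°.
Leg 2: -155.53° → +95.34°, shortest Δλ = -109.13° (west) — crosses 180°.
Leg 3: +95.34° → -169.52°, shortest Δλ = 95.14° (east) — crosses 180°.
Leg 4: -169.52° → +47.07°, shortest Δλ = -143.41° (west) — crosses 180°.
Leg 5: +47.07° → -143.66°, shortest Δλ = 169.27° (east) — crosses 180°.
Total crossings: 4.

4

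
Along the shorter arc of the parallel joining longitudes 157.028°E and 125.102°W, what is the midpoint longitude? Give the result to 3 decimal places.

Signed shortest Δλ from +157.028° to -125.102° is +77.870°.
Midpoint longitude = +157.028° + (+77.870°)/2 = +157.028° + 38.935° = +195.963°.
Normalise into (−180°, 180°]: -164.037°.
(The naïve average (+157.028 + -125.102)/2 = 15.963° is on the wrong side of the globe.)

164.037°W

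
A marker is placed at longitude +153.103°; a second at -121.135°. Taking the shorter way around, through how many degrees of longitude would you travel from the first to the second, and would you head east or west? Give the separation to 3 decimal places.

Raw difference: -121.135 − 153.103 = -274.238°.
Normalise into (−180°, 180°]: -274.238° + 360° = 85.762°.
Positive ⇒ the second point lies to the east; separation 85.762°.

85.762° east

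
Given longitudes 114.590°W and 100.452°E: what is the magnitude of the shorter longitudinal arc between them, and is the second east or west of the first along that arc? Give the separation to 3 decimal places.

144.958° west

Raw difference: 100.452 − -114.590 = 215.042°.
Normalise into (−180°, 180°]: 215.042° − 360° = -144.958°.
Negative ⇒ the second point lies to the west; separation 144.958°.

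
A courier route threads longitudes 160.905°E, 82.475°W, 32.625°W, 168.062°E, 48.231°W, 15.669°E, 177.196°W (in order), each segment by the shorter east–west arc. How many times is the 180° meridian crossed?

4

Leg 1: +160.905° → -82.475°, shortest Δλ = 116.62° (east) — crosses 180°.
Leg 2: -82.475° → -32.625°, shortest Δλ = 49.85° (east) — does not cross 180°.
Leg 3: -32.625° → +168.062°, shortest Δλ = -159.313° (west) — crosses 180°.
Leg 4: +168.062° → -48.231°, shortest Δλ = 143.707° (east) — crosses 180°.
Leg 5: -48.231° → +15.669°, shortest Δλ = 63.9° (east) — does not cross 180°.
Leg 6: +15.669° → -177.196°, shortest Δλ = 167.135° (east) — crosses 180°.
Total crossings: 4.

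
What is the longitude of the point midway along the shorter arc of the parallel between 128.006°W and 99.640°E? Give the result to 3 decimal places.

Signed shortest Δλ from -128.006° to +99.640° is -132.354°.
Midpoint longitude = -128.006° + (-132.354°)/2 = -128.006° − 66.177° = -194.183°.
Normalise into (−180°, 180°]: +165.817°.
(The naïve average (-128.006 + +99.640)/2 = -14.183° is on the wrong side of the globe.)

165.817°E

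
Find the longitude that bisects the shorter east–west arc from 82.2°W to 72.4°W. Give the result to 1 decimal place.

77.3°W

Signed shortest Δλ from -82.2° to -72.4° is +9.8°.
Midpoint longitude = -82.2° + (+9.8°)/2 = -82.2° + 4.9° = -77.3°.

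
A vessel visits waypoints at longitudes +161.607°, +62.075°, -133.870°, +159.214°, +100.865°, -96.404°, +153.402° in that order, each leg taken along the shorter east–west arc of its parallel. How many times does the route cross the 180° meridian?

4

Leg 1: +161.607° → +62.075°, shortest Δλ = -99.532° (west) — does not cross 180°.
Leg 2: +62.075° → -133.870°, shortest Δλ = 164.055° (east) — crosses 180°.
Leg 3: -133.870° → +159.214°, shortest Δλ = -66.916° (west) — crosses 180°.
Leg 4: +159.214° → +100.865°, shortest Δλ = -58.349° (west) — does not cross 180°.
Leg 5: +100.865° → -96.404°, shortest Δλ = 162.731° (east) — crosses 180°.
Leg 6: -96.404° → +153.402°, shortest Δλ = -110.194° (west) — crosses 180°.
Total crossings: 4.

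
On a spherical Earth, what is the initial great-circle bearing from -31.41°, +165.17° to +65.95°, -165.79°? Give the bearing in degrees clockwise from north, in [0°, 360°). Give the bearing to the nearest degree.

Δλ = -165.79 − 165.17 = -330.96°; wrapped into (−180°, 180°]: 29.04°.
θ = atan2( sin Δλ · cos φ₂ , cos φ₁ · sin φ₂ − sin φ₁ · cos φ₂ · cos Δλ )
  = atan2(0.19783, 0.96506) = 11.584° → normalised to [0°, 360°): 11.584°.

12°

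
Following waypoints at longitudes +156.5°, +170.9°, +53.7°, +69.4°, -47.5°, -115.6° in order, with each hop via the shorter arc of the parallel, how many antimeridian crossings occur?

0

Leg 1: +156.5° → +170.9°, shortest Δλ = 14.4° (east) — does not cross 180°.
Leg 2: +170.9° → +53.7°, shortest Δλ = -117.2° (west) — does not cross 180°.
Leg 3: +53.7° → +69.4°, shortest Δλ = 15.7° (east) — does not cross 180°.
Leg 4: +69.4° → -47.5°, shortest Δλ = -116.9° (west) — does not cross 180°.
Leg 5: -47.5° → -115.6°, shortest Δλ = -68.1° (west) — does not cross 180°.
Total crossings: 0.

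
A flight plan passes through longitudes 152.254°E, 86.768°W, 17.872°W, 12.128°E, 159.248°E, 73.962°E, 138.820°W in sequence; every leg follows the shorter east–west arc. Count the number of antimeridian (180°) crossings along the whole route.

2

Leg 1: +152.254° → -86.768°, shortest Δλ = 120.978° (east) — crosses 180°.
Leg 2: -86.768° → -17.872°, shortest Δλ = 68.896° (east) — does not cross 180°.
Leg 3: -17.872° → +12.128°, shortest Δλ = 30.0° (east) — does not cross 180°.
Leg 4: +12.128° → +159.248°, shortest Δλ = 147.12° (east) — does not cross 180°.
Leg 5: +159.248° → +73.962°, shortest Δλ = -85.286° (west) — does not cross 180°.
Leg 6: +73.962° → -138.820°, shortest Δλ = 147.218° (east) — crosses 180°.
Total crossings: 2.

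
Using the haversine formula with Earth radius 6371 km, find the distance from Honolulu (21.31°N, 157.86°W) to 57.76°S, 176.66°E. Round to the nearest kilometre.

9104 km

Δλ = 176.66 − -157.86 = 334.52°; wrapped into (−180°, 180°]: -25.48°.
Δφ = -57.76 − 21.31 = -79.07°.
a = sin²(Δφ/2) + cos φ₁ · cos φ₂ · sin²(Δλ/2) = 0.429365.
c = 2·atan2(√a, √(1−a)) = 1.42905 rad → d = 6371·c ≈ 9104.49 km.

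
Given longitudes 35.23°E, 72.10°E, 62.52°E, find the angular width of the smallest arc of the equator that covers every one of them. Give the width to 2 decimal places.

Sort the longitudes: +35.23°, +62.52°, +72.10°.
Eastward gaps between consecutive values (wrapping around): 27.29°, 9.58°, 323.13°.
Largest gap = 323.13° ⇒ minimal covering band is its complement: 360° − 323.13° = 36.87°.
Band runs from +35.23° eastward to +72.10°.

36.87°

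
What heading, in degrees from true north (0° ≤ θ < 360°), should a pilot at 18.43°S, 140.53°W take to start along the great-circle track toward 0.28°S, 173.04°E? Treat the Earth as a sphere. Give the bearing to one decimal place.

Δλ = 173.04 − -140.53 = 313.57°; wrapped into (−180°, 180°]: -46.43°.
θ = atan2( sin Δλ · cos φ₂ , cos φ₁ · sin φ₂ − sin φ₁ · cos φ₂ · cos Δλ )
  = atan2(-0.72452, 0.21326) = -73.598° → normalised to [0°, 360°): 286.402°.

286.4°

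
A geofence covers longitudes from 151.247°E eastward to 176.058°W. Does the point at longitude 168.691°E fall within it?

Band width going east from +151.247° to -176.058°: ((-176.058 − 151.247) mod 360) = 32.695°.
Offset of +168.691° east of the west edge: ((168.691 − 151.247) mod 360) = 17.444°.
17.444° ≤ 32.695° ⇒ inside.

Yes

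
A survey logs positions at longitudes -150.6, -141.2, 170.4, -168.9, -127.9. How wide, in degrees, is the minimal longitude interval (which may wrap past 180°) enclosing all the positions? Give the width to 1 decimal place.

61.7°

Sort the longitudes: -168.9°, -150.6°, -141.2°, -127.9°, +170.4°.
Eastward gaps between consecutive values (wrapping around): 18.3°, 9.4°, 13.3°, 298.3°, 20.7°.
Largest gap = 298.3° ⇒ minimal covering band is its complement: 360° − 298.3° = 61.7°.
Band runs from +170.4° eastward to -127.9°, crossing the antimeridian.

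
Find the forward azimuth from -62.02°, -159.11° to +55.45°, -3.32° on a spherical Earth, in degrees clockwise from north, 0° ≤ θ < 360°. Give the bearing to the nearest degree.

107°

Δλ = -3.32 − -159.11 = 155.79°.
θ = atan2( sin Δλ · cos φ₂ , cos φ₁ · sin φ₂ − sin φ₁ · cos φ₂ · cos Δλ )
  = atan2(0.23257, -0.07037) = 106.834° → normalised to [0°, 360°): 106.834°.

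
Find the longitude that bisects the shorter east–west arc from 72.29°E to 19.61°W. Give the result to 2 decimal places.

Signed shortest Δλ from +72.29° to -19.61° is -91.90°.
Midpoint longitude = +72.29° + (-91.90°)/2 = +72.29° − 45.95° = +26.34°.

26.34°E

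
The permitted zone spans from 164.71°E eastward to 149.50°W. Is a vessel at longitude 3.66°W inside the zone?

Band width going east from +164.71° to -149.50°: ((-149.50 − 164.71) mod 360) = 45.79°.
Offset of -3.66° east of the west edge: ((-3.66 − 164.71) mod 360) = 191.63°.
191.63° > 45.79° ⇒ outside.

No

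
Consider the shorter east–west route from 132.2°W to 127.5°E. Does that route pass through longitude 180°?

Naïve |127.5 − -132.2| = 259.7° > 180°, so the shorter arc goes the other way round — across 180°.
Signed shortest Δλ = ((127.5 − -132.2 + 180) mod 360) − 180 = -100.3°.
Going west by 100.3° from -132.2° passes through 180° before reaching +127.5°.

Yes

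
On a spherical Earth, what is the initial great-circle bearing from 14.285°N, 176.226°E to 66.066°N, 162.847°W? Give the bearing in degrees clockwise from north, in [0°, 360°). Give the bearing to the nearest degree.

10°

Δλ = -162.847 − 176.226 = -339.073°; wrapped into (−180°, 180°]: 20.927°.
θ = atan2( sin Δλ · cos φ₂ , cos φ₁ · sin φ₂ − sin φ₁ · cos φ₂ · cos Δλ )
  = atan2(0.14490, 0.79225) = 10.365° → normalised to [0°, 360°): 10.365°.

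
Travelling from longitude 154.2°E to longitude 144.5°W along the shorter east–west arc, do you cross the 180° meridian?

Yes

Naïve |-144.5 − 154.2| = 298.7° > 180°, so the shorter arc goes the other way round — across 180°.
Signed shortest Δλ = ((-144.5 − 154.2 + 180) mod 360) − 180 = 61.3°.
Going east by 61.3° from +154.2° passes through 180° before reaching -144.5°.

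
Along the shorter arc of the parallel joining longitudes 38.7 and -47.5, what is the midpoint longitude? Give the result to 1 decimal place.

-4.4°

Signed shortest Δλ from +38.7° to -47.5° is -86.2°.
Midpoint longitude = +38.7° + (-86.2°)/2 = +38.7° − 43.1° = -4.4°.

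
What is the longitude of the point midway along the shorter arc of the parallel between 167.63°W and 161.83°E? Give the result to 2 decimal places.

177.10°E

Signed shortest Δλ from -167.63° to +161.83° is -30.54°.
Midpoint longitude = -167.63° + (-30.54°)/2 = -167.63° − 15.27° = -182.90°.
Normalise into (−180°, 180°]: +177.10°.
(The naïve average (-167.63 + +161.83)/2 = -2.9° is on the wrong side of the globe.)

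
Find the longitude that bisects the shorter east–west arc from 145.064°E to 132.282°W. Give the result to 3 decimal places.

173.609°W

Signed shortest Δλ from +145.064° to -132.282° is +82.654°.
Midpoint longitude = +145.064° + (+82.654°)/2 = +145.064° + 41.327° = +186.391°.
Normalise into (−180°, 180°]: -173.609°.
(The naïve average (+145.064 + -132.282)/2 = 6.391° is on the wrong side of the globe.)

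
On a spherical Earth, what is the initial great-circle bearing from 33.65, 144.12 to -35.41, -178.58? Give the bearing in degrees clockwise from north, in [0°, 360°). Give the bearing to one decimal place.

Δλ = -178.58 − 144.12 = -322.70°; wrapped into (−180°, 180°]: 37.30°.
θ = atan2( sin Δλ · cos φ₂ , cos φ₁ · sin φ₂ − sin φ₁ · cos φ₂ · cos Δλ )
  = atan2(0.49390, -0.84159) = 149.593° → normalised to [0°, 360°): 149.593°.

149.6°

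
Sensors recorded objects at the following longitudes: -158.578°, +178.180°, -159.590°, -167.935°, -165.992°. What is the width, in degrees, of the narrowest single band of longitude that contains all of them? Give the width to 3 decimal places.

23.242°

Sort the longitudes: -167.935°, -165.992°, -159.590°, -158.578°, +178.180°.
Eastward gaps between consecutive values (wrapping around): 1.943°, 6.402°, 1.012°, 336.758°, 13.885°.
Largest gap = 336.758° ⇒ minimal covering band is its complement: 360° − 336.758° = 23.242°.
Band runs from +178.180° eastward to -158.578°, crossing the antimeridian.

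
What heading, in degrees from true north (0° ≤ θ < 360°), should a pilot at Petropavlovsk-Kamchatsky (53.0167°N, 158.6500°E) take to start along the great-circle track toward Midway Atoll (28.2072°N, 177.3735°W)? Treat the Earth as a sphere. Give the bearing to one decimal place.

Δλ = -177.3735 − 158.6500 = -336.0235°; wrapped into (−180°, 180°]: 23.9765°.
θ = atan2( sin Δλ · cos φ₂ , cos φ₁ · sin φ₂ − sin φ₁ · cos φ₂ · cos Δλ )
  = atan2(0.35810, -0.35886) = 135.060° → normalised to [0°, 360°): 135.060°.

135.1°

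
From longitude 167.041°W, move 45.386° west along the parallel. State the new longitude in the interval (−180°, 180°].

147.573°E

Start at -167.041°; shift −45.386° → -212.427°.
-212.427° lies outside (−180°, 180°]; add 360° → +147.573°.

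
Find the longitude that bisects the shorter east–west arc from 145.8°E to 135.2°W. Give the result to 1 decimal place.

Signed shortest Δλ from +145.8° to -135.2° is +79.0°.
Midpoint longitude = +145.8° + (+79.0°)/2 = +145.8° + 39.5° = +185.3°.
Normalise into (−180°, 180°]: -174.7°.
(The naïve average (+145.8 + -135.2)/2 = 5.3° is on the wrong side of the globe.)

174.7°W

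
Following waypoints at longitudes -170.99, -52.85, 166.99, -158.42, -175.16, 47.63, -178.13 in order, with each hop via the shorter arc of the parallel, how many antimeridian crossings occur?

Leg 1: -170.99° → -52.85°, shortest Δλ = 118.14° (east) — does not cross 180°.
Leg 2: -52.85° → +166.99°, shortest Δλ = -140.16° (west) — crosses 180°.
Leg 3: +166.99° → -158.42°, shortest Δλ = 34.59° (east) — crosses 180°.
Leg 4: -158.42° → -175.16°, shortest Δλ = -16.74° (west) — does not cross 180°.
Leg 5: -175.16° → +47.63°, shortest Δλ = -137.21° (west) — crosses 180°.
Leg 6: +47.63° → -178.13°, shortest Δλ = 134.24° (east) — crosses 180°.
Total crossings: 4.

4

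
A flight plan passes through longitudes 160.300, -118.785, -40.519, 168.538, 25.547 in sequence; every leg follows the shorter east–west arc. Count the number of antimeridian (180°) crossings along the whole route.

Leg 1: +160.300° → -118.785°, shortest Δλ = 80.915° (east) — crosses 180°.
Leg 2: -118.785° → -40.519°, shortest Δλ = 78.266° (east) — does not cross 180°.
Leg 3: -40.519° → +168.538°, shortest Δλ = -150.943° (west) — crosses 180°.
Leg 4: +168.538° → +25.547°, shortest Δλ = -142.991° (west) — does not cross 180°.
Total crossings: 2.

2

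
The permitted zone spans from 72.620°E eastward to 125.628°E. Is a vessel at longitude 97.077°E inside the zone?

Band width going east from +72.620° to +125.628°: ((125.628 − 72.620) mod 360) = 53.008°.
Offset of +97.077° east of the west edge: ((97.077 − 72.620) mod 360) = 24.457°.
24.457° ≤ 53.008° ⇒ inside.

Yes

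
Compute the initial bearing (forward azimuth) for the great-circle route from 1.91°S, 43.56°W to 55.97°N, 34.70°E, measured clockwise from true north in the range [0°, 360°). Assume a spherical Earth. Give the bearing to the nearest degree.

33°

Δλ = 34.70 − -43.56 = 78.26°.
θ = atan2( sin Δλ · cos φ₂ , cos φ₁ · sin φ₂ − sin φ₁ · cos φ₂ · cos Δλ )
  = atan2(0.54792, 0.83208) = 33.365° → normalised to [0°, 360°): 33.365°.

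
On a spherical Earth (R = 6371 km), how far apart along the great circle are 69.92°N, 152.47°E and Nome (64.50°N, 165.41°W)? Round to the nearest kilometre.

Δλ = -165.41 − 152.47 = -317.88°; wrapped into (−180°, 180°]: 42.12°.
Δφ = 64.50 − 69.92 = -5.42°.
a = sin²(Δφ/2) + cos φ₁ · cos φ₂ · sin²(Δλ/2) = 0.021322.
c = 2·atan2(√a, √(1−a)) = 0.29309 rad → d = 6371·c ≈ 1867.26 km.

1867 km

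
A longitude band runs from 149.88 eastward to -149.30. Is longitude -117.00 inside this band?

Band width going east from +149.88° to -149.30°: ((-149.30 − 149.88) mod 360) = 60.82°.
Offset of -117.00° east of the west edge: ((-117.00 − 149.88) mod 360) = 93.12°.
93.12° > 60.82° ⇒ outside.

No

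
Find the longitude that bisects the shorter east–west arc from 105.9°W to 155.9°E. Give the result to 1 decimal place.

Signed shortest Δλ from -105.9° to +155.9° is -98.2°.
Midpoint longitude = -105.9° + (-98.2°)/2 = -105.9° − 49.1° = -155.0°.
(The naïve average (-105.9 + +155.9)/2 = 25.0° is on the wrong side of the globe.)

155.0°W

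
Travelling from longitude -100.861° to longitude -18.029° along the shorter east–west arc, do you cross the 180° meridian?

No

Signed shortest Δλ = ((-18.029 − -100.861 + 180) mod 360) − 180 = 82.832°.
Going east by 82.832° from -100.861° reaches -18.029° without touching 180°.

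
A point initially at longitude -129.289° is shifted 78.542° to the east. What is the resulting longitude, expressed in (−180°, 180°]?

Start at -129.289°; shift +78.542° → -50.747°.
-50.747° already lies in (−180°, 180°].

-50.747°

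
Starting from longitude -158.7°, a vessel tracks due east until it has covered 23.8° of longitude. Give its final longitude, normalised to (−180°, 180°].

Start at -158.7°; shift +23.8° → -134.9°.
-134.9° already lies in (−180°, 180°].

-134.9°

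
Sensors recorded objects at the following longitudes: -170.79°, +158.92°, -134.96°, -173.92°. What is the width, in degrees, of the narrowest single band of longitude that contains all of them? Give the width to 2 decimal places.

Sort the longitudes: -173.92°, -170.79°, -134.96°, +158.92°.
Eastward gaps between consecutive values (wrapping around): 3.13°, 35.83°, 293.88°, 27.16°.
Largest gap = 293.88° ⇒ minimal covering band is its complement: 360° − 293.88° = 66.12°.
Band runs from +158.92° eastward to -134.96°, crossing the antimeridian.

66.12°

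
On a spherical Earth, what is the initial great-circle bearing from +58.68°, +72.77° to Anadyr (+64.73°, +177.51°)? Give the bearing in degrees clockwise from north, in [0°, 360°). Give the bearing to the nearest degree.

36°

Δλ = 177.51 − 72.77 = 104.74°.
θ = atan2( sin Δλ · cos φ₂ , cos φ₁ · sin φ₂ − sin φ₁ · cos φ₂ · cos Δλ )
  = atan2(0.41284, 0.56286) = 36.259° → normalised to [0°, 360°): 36.259°.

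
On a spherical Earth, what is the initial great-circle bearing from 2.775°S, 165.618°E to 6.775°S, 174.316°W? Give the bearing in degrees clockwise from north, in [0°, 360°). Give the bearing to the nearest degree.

102°

Δλ = -174.316 − 165.618 = -339.934°; wrapped into (−180°, 180°]: 20.066°.
θ = atan2( sin Δλ · cos φ₂ , cos φ₁ · sin φ₂ − sin φ₁ · cos φ₂ · cos Δλ )
  = atan2(0.34071, -0.07267) = 102.041° → normalised to [0°, 360°): 102.041°.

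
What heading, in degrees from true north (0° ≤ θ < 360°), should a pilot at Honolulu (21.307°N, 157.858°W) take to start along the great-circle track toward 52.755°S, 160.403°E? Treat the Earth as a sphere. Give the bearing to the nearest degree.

Δλ = 160.403 − -157.858 = 318.261°; wrapped into (−180°, 180°]: -41.739°.
θ = atan2( sin Δλ · cos φ₂ , cos φ₁ · sin φ₂ − sin φ₁ · cos φ₂ · cos Δλ )
  = atan2(-0.40292, -0.90574) = -156.018° → normalised to [0°, 360°): 203.982°.

204°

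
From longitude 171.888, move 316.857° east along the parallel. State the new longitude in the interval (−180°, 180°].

Start at +171.888°; shift +316.857° → +488.745°.
+488.745° lies outside (−180°, 180°]; subtract 360° → +128.745°.

+128.745°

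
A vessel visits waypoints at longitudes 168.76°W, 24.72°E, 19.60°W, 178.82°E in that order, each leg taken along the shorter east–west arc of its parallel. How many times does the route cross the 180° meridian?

Leg 1: -168.76° → +24.72°, shortest Δλ = -166.52° (west) — crosses 180°.
Leg 2: +24.72° → -19.60°, shortest Δλ = -44.32° (west) — does not cross 180°.
Leg 3: -19.60° → +178.82°, shortest Δλ = -161.58° (west) — crosses 180°.
Total crossings: 2.

2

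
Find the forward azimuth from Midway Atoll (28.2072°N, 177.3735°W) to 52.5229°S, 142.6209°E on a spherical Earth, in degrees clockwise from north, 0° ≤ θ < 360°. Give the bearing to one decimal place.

203.0°

Δλ = 142.6209 − -177.3735 = 319.9944°; wrapped into (−180°, 180°]: -40.0056°.
θ = atan2( sin Δλ · cos φ₂ , cos φ₁ · sin φ₂ − sin φ₁ · cos φ₂ · cos Δλ )
  = atan2(-0.39115, -0.91964) = -156.959° → normalised to [0°, 360°): 203.041°.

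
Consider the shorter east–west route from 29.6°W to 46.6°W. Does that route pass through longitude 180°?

Signed shortest Δλ = ((-46.6 − -29.6 + 180) mod 360) − 180 = -17.0°.
Going west by 17.0° from -29.6° reaches -46.6° without touching 180°.

No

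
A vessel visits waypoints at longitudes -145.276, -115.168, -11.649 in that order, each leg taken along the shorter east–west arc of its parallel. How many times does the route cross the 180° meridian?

Leg 1: -145.276° → -115.168°, shortest Δλ = 30.108° (east) — does not cross 180°.
Leg 2: -115.168° → -11.649°, shortest Δλ = 103.519° (east) — does not cross 180°.
Total crossings: 0.

0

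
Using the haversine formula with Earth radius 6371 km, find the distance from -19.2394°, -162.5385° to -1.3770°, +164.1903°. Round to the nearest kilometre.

4131 km

Δλ = 164.1903 − -162.5385 = 326.7288°; wrapped into (−180°, 180°]: -33.2712°.
Δφ = -1.3770 − -19.2394 = 17.8624°.
a = sin²(Δφ/2) + cos φ₁ · cos φ₂ · sin²(Δλ/2) = 0.101461.
c = 2·atan2(√a, √(1−a)) = 0.64835 rad → d = 6371·c ≈ 4130.67 km.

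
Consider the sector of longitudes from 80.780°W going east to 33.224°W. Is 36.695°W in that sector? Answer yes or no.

Band width going east from -80.780° to -33.224°: ((-33.224 − -80.780) mod 360) = 47.556°.
Offset of -36.695° east of the west edge: ((-36.695 − -80.780) mod 360) = 44.085°.
44.085° ≤ 47.556° ⇒ inside.

Yes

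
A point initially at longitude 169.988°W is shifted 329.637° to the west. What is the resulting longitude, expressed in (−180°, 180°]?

Start at -169.988°; shift −329.637° → -499.625°.
-499.625° lies outside (−180°, 180°]; add 360° → -139.625°.

139.625°W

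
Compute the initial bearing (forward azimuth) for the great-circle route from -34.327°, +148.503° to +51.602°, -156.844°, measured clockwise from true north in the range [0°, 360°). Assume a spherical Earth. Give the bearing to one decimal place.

30.8°

Δλ = -156.844 − 148.503 = -305.347°; wrapped into (−180°, 180°]: 54.653°.
θ = atan2( sin Δλ · cos φ₂ , cos φ₁ · sin φ₂ − sin φ₁ · cos φ₂ · cos Δλ )
  = atan2(0.50663, 0.84985) = 30.801° → normalised to [0°, 360°): 30.801°.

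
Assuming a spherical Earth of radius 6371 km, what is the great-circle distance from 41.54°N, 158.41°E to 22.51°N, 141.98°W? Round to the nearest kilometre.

Δλ = -141.98 − 158.41 = -300.39°; wrapped into (−180°, 180°]: 59.61°.
Δφ = 22.51 − 41.54 = -19.03°.
a = sin²(Δφ/2) + cos φ₁ · cos φ₂ · sin²(Δλ/2) = 0.198159.
c = 2·atan2(√a, √(1−a)) = 0.92268 rad → d = 6371·c ≈ 5878.42 km.

5878 km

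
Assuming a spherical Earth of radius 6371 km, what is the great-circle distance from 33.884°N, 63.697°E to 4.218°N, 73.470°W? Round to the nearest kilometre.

13842 km

Δλ = -73.470 − 63.697 = -137.167°.
Δφ = 4.218 − 33.884 = -29.666°.
a = sin²(Δφ/2) + cos φ₁ · cos φ₂ · sin²(Δλ/2) = 0.783070.
c = 2·atan2(√a, √(1−a)) = 2.17261 rad → d = 6371·c ≈ 13841.70 km.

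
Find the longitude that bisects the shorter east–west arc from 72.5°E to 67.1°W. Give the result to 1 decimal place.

2.7°E

Signed shortest Δλ from +72.5° to -67.1° is -139.6°.
Midpoint longitude = +72.5° + (-139.6°)/2 = +72.5° − 69.8° = +2.7°.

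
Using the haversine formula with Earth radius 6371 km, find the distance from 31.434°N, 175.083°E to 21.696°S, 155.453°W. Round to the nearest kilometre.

Δλ = -155.453 − 175.083 = -330.536°; wrapped into (−180°, 180°]: 29.464°.
Δφ = -21.696 − 31.434 = -53.130°.
a = sin²(Δφ/2) + cos φ₁ · cos φ₂ · sin²(Δλ/2) = 0.251267.
c = 2·atan2(√a, √(1−a)) = 1.05012 rad → d = 6371·c ≈ 6690.33 km.

6690 km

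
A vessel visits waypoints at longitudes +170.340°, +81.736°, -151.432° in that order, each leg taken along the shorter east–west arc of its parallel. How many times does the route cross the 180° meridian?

1

Leg 1: +170.340° → +81.736°, shortest Δλ = -88.604° (west) — does not cross 180°.
Leg 2: +81.736° → -151.432°, shortest Δλ = 126.832° (east) — crosses 180°.
Total crossings: 1.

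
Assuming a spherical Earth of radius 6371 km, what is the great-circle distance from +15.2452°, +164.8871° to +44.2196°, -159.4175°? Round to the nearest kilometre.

Δλ = -159.4175 − 164.8871 = -324.3046°; wrapped into (−180°, 180°]: 35.6954°.
Δφ = 44.2196 − 15.2452 = 28.9744°.
a = sin²(Δφ/2) + cos φ₁ · cos φ₂ · sin²(Δλ/2) = 0.127533.
c = 2·atan2(√a, √(1−a)) = 0.73036 rad → d = 6371·c ≈ 4653.13 km.

4653 km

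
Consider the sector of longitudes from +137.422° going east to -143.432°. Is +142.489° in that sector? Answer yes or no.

Yes

Band width going east from +137.422° to -143.432°: ((-143.432 − 137.422) mod 360) = 79.146°.
Offset of +142.489° east of the west edge: ((142.489 − 137.422) mod 360) = 5.067°.
5.067° ≤ 79.146° ⇒ inside.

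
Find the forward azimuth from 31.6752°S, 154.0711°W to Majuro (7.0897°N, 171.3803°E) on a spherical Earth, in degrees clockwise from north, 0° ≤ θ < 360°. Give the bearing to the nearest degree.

Δλ = 171.3803 − -154.0711 = 325.4514°; wrapped into (−180°, 180°]: -34.5486°.
θ = atan2( sin Δλ · cos φ₂ , cos φ₁ · sin φ₂ − sin φ₁ · cos φ₂ · cos Δλ )
  = atan2(-0.56277, 0.53423) = -46.490° → normalised to [0°, 360°): 313.510°.

314°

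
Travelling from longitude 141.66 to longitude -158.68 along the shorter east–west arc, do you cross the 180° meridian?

Yes

Naïve |-158.68 − 141.66| = 300.34° > 180°, so the shorter arc goes the other way round — across 180°.
Signed shortest Δλ = ((-158.68 − 141.66 + 180) mod 360) − 180 = 59.66°.
Going east by 59.66° from +141.66° passes through 180° before reaching -158.68°.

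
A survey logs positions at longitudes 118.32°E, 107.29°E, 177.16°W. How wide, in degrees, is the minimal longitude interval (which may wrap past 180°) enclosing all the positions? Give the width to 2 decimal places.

Sort the longitudes: -177.16°, +107.29°, +118.32°.
Eastward gaps between consecutive values (wrapping around): 284.45°, 11.03°, 64.52°.
Largest gap = 284.45° ⇒ minimal covering band is its complement: 360° − 284.45° = 75.55°.
Band runs from +107.29° eastward to -177.16°, crossing the antimeridian.

75.55°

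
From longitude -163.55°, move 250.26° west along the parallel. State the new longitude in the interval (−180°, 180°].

-53.81°

Start at -163.55°; shift −250.26° → -413.81°.
-413.81° lies outside (−180°, 180°]; add 360° → -53.81°.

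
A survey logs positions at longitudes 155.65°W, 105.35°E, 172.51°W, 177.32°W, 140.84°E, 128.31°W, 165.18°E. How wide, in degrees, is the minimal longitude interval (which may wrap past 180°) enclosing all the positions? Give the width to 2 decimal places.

126.34°

Sort the longitudes: -177.32°, -172.51°, -155.65°, -128.31°, +105.35°, +140.84°, +165.18°.
Eastward gaps between consecutive values (wrapping around): 4.81°, 16.86°, 27.34°, 233.66°, 35.49°, 24.34°, 17.50°.
Largest gap = 233.66° ⇒ minimal covering band is its complement: 360° − 233.66° = 126.34°.
Band runs from +105.35° eastward to -128.31°, crossing the antimeridian.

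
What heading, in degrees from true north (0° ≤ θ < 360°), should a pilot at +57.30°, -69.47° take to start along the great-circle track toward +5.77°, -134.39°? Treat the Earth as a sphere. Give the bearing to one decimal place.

Δλ = -134.39 − -69.47 = -64.92°.
θ = atan2( sin Δλ · cos φ₂ , cos φ₁ · sin φ₂ − sin φ₁ · cos φ₂ · cos Δλ )
  = atan2(-0.90113, -0.30058) = -108.447° → normalised to [0°, 360°): 251.553°.

251.6°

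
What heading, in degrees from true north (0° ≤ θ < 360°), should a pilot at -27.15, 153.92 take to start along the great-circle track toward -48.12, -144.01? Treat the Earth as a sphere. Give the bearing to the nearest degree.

131°

Δλ = -144.01 − 153.92 = -297.93°; wrapped into (−180°, 180°]: 62.07°.
θ = atan2( sin Δλ · cos φ₂ , cos φ₁ · sin φ₂ − sin φ₁ · cos φ₂ · cos Δλ )
  = atan2(0.58981, -0.51982) = 131.391° → normalised to [0°, 360°): 131.391°.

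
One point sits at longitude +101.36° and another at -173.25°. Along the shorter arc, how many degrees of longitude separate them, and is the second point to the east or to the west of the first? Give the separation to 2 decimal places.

85.39° east

Raw difference: -173.25 − 101.36 = -274.61°.
Normalise into (−180°, 180°]: -274.61° + 360° = 85.39°.
Positive ⇒ the second point lies to the east; separation 85.39°.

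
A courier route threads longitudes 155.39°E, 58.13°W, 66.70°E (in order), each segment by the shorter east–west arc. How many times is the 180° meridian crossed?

Leg 1: +155.39° → -58.13°, shortest Δλ = 146.48° (east) — crosses 180°.
Leg 2: -58.13° → +66.70°, shortest Δλ = 124.83° (east) — does not cross 180°.
Total crossings: 1.

1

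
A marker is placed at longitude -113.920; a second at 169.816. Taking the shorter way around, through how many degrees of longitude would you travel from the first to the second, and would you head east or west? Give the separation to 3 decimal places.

Raw difference: 169.816 − -113.920 = 283.736°.
Normalise into (−180°, 180°]: 283.736° − 360° = -76.264°.
Negative ⇒ the second point lies to the west; separation 76.264°.

76.264° west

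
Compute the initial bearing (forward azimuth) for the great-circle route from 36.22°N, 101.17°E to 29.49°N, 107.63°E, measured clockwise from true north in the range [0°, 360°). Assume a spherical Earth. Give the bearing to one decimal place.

139.3°

Δλ = 107.63 − 101.17 = 6.46°.
θ = atan2( sin Δλ · cos φ₂ , cos φ₁ · sin φ₂ − sin φ₁ · cos φ₂ · cos Δλ )
  = atan2(0.09793, -0.11393) = 139.317° → normalised to [0°, 360°): 139.317°.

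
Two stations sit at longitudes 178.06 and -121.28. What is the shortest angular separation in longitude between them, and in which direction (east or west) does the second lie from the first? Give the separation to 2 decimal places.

60.66° east

Raw difference: -121.28 − 178.06 = -299.34°.
Normalise into (−180°, 180°]: -299.34° + 360° = 60.66°.
Positive ⇒ the second point lies to the east; separation 60.66°.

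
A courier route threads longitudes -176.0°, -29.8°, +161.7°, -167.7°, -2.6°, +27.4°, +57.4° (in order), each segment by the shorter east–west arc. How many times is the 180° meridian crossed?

Leg 1: -176.0° → -29.8°, shortest Δλ = 146.2° (east) — does not cross 180°.
Leg 2: -29.8° → +161.7°, shortest Δλ = -168.5° (west) — crosses 180°.
Leg 3: +161.7° → -167.7°, shortest Δλ = 30.6° (east) — crosses 180°.
Leg 4: -167.7° → -2.6°, shortest Δλ = 165.1° (east) — does not cross 180°.
Leg 5: -2.6° → +27.4°, shortest Δλ = 30.0° (east) — does not cross 180°.
Leg 6: +27.4° → +57.4°, shortest Δλ = 30.0° (east) — does not cross 180°.
Total crossings: 2.

2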